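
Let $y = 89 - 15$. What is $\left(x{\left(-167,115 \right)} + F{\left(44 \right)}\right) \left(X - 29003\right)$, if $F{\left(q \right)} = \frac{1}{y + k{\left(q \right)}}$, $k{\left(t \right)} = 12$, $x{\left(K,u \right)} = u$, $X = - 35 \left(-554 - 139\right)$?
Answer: $- \frac{23481234}{43} \approx -5.4608 \cdot 10^{5}$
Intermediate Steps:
$X = 24255$ ($X = - 35 \left(-554 - 139\right) = \left(-35\right) \left(-693\right) = 24255$)
$y = 74$ ($y = 89 - 15 = 74$)
$F{\left(q \right)} = \frac{1}{86}$ ($F{\left(q \right)} = \frac{1}{74 + 12} = \frac{1}{86}$)
$\left(x{\left(-167,115 \right)} + F{\left(44 \right)}\right) \left(X - 29003\right) = \left(115 + \frac{1}{86}\right) \left(24255 - 29003\right) = \frac{9891}{86} \left(-4748\right) = - \frac{23481234}{43}$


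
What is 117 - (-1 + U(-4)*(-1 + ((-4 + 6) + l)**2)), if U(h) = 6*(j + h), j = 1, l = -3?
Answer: 118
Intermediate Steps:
U(h) = 6 + 6*h (U(h) = 6*(1 + h) = 6 + 6*h)
117 - (-1 + U(-4)*(-1 + ((-4 + 6) + l)**2)) = 117 - (-1 + (6 + 6*(-4))*(-1 + ((-4 + 6) - 3)**2)) = 117 - (-1 + (6 - 24)*(-1 + (2 - 3)**2)) = 117 - (-1 - 18*(-1 + (-1)**2)) = 117 - (-1 - 18*(-1 + 1)) = 117 - (-1 - 18*0) = 117 - (-1 + 0) = 117 - 1*(-1) = 117 + 1 = 118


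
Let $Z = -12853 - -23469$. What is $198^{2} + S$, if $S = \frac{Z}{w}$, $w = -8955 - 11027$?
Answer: $\frac{391681856}{9991} \approx 39203.0$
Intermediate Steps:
$Z = 10616$ ($Z = -12853 + 23469 = 10616$)
$w = -19982$ ($w = -8955 - 11027 = -19982$)
$S = - \frac{5308}{9991}$ ($S = \frac{10616}{-19982} = 10616 \left(- \frac{1}{19982}\right) = - \frac{5308}{9991} \approx -0.53128$)
$198^{2} + S = 198^{2} - \frac{5308}{9991} = 39204 - \frac{5308}{9991} = \frac{391681856}{9991}$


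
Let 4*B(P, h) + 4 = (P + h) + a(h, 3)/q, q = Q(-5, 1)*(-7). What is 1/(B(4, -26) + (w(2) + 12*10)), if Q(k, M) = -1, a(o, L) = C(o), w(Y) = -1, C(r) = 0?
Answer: 2/225 ≈ 0.0088889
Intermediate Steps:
a(o, L) = 0
q = 7 (q = -1*(-7) = 7)
B(P, h) = -1 + P/4 + h/4 (B(P, h) = -1 + ((P + h) + 0/7)/4 = -1 + ((P + h) + 0*(⅐))/4 = -1 + ((P + h) + 0)/4 = -1 + (P + h)/4 = -1 + (P/4 + h/4) = -1 + P/4 + h/4)
1/(B(4, -26) + (w(2) + 12*10)) = 1/((-1 + (¼)*4 + (¼)*(-26)) + (-1 + 12*10)) = 1/((-1 + 1 - 13/2) + (-1 + 120)) = 1/(-13/2 + 119) = 1/(225/2) = 2/225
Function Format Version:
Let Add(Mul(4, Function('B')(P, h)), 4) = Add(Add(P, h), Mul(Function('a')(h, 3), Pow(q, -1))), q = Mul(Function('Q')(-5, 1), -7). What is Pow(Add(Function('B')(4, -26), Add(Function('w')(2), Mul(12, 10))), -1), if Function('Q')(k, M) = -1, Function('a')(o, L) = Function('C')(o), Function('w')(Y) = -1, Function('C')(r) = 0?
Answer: Rational(2, 225) ≈ 0.0088889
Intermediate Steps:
Function('a')(o, L) = 0
q = 7 (q = Mul(-1, -7) = 7)
Function('B')(P, h) = Add(-1, Mul(Rational(1, 4), P), Mul(Rational(1, 4), h)) (Function('B')(P, h) = Add(-1, Mul(Rational(1, 4), Add(Add(P, h), Mul(0, Pow(7, -1))))) = Add(-1, Mul(Rational(1, 4), Add(Add(P, h), Mul(0, Rational(1, 7))))) = Add(-1, Mul(Rational(1, 4), Add(Add(P, h), 0))) = Add(-1, Mul(Rational(1, 4), Add(P, h))) = Add(-1, Add(Mul(Rational(1, 4), P), Mul(Rational(1, 4), h))) = Add(-1, Mul(Rational(1, 4), P), Mul(Rational(1, 4), h)))
Pow(Add(Function('B')(4, -26), Add(Function('w')(2), Mul(12, 10))), -1) = Pow(Add(Add(-1, Mul(Rational(1, 4), 4), Mul(Rational(1, 4), -26)), Add(-1, Mul(12, 10))), -1) = Pow(Add(Add(-1, 1, Rational(-13, 2)), Add(-1, 120)), -1) = Pow(Add(Rational(-13, 2), 119), -1) = Pow(Rational(225, 2), -1) = Rational(2, 225)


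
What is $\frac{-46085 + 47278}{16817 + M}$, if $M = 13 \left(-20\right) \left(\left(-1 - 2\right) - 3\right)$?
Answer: $\frac{1193}{18377} \approx 0.064918$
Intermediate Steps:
$M = 1560$ ($M = - 260 \left(-3 - 3\right) = \left(-260\right) \left(-6\right) = 1560$)
$\frac{-46085 + 47278}{16817 + M} = \frac{-46085 + 47278}{16817 + 1560} = \frac{1193}{18377}$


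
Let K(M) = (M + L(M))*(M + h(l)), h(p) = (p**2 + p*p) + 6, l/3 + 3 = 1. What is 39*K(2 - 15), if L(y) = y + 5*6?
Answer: 10140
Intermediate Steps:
L(y) = 30 + y (L(y) = y + 30 = 30 + y)
l = -6 (l = -9 + 3*1 = -9 + 3 = -6)
h(p) = 6 + 2*p**2 (h(p) = (p**2 + p**2) + 6 = 2*p**2 + 6 = 6 + 2*p**2)
K(M) = (30 + 2*M)*(78 + M) (K(M) = (M + (30 + M))*(M + (6 + 2*(-6)**2)) = (30 + 2*M)*(M + (6 + 2*36)) = (30 + 2*M)*(M + (6 + 72)) = (30 + 2*M)*(M + 78) = (30 + 2*M)*(78 + M))
39*K(2 - 15) = 39*(2340 + 2*(2 - 15)**2 + 186*(2 - 15)) = 39*(2340 + 2*(-13)**2 + 186*(-13)) = 39*(2340 + 2*169 - 2418) = 39*(2340 + 338 - 2418) = 39*260 = 10140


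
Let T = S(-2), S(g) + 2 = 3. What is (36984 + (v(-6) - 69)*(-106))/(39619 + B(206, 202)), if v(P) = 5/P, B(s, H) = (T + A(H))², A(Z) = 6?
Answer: 133159/119004 ≈ 1.1189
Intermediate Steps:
S(g) = 1 (S(g) = -2 + 3 = 1)
T = 1
B(s, H) = 49 (B(s, H) = (1 + 6)² = 7² = 49)
(36984 + (v(-6) - 69)*(-106))/(39619 + B(206, 202)) = (36984 + (5/(-6) - 69)*(-106))/(39619 + 49) = (36984 + (5*(-⅙) - 69)*(-106))/39668 = (36984 + (-⅚ - 69)*(-106))*(1/39668) = (36984 - 419/6*(-106))*(1/39668) = (36984 + 22207/3)*(1/39668) = (133159/3)*(1/39668) = 133159/119004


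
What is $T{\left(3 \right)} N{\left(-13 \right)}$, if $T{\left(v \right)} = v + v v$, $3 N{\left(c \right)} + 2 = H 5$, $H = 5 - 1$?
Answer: $72$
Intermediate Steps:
$H = 4$
$N{\left(c \right)} = 6$ ($N{\left(c \right)} = - \frac{2}{3} + \frac{4 \cdot 5}{3} = - \frac{2}{3} + \frac{1}{3} \cdot 20 = - \frac{2}{3} + \frac{20}{3} = 6$)
$T{\left(v \right)} = v + v^{2}$
$T{\left(3 \right)} N{\left(-13 \right)} = 3 \left(1 + 3\right) 6 = 3 \cdot 4 \cdot 6 = 12 \cdot 6 = 72$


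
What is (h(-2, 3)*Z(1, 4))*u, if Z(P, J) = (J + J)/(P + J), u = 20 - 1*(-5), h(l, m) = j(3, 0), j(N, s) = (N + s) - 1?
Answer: 80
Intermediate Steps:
j(N, s) = -1 + N + s
h(l, m) = 2 (h(l, m) = -1 + 3 + 0 = 2)
u = 25 (u = 20 + 5 = 25)
Z(P, J) = 2*J/(J + P) (Z(P, J) = (2*J)/(J + P) = 2*J/(J + P))
(h(-2, 3)*Z(1, 4))*u = (2*(2*4/(4 + 1)))*25 = (2*(2*4/5))*25 = (2*(2*4*(⅕)))*25 = (2*(8/5))*25 = (16/5)*25 = 80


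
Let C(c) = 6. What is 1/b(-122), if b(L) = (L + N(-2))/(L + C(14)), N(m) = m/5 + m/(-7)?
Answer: 2030/2137 ≈ 0.94993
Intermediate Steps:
N(m) = 2*m/35 (N(m) = m*(1/5) + m*(-1/7) = m/5 - m/7 = 2*m/35)
b(L) = (-4/35 + L)/(6 + L) (b(L) = (L + (2/35)*(-2))/(L + 6) = (L - 4/35)/(6 + L) = (-4/35 + L)/(6 + L))
1/b(-122) = 1/((-4/35 - 122)/(6 - 122)) = 1/(-4274/35/(-116)) = 1/(-1/116*(-4274/35)) = 1/(2137/2030) = 2030/2137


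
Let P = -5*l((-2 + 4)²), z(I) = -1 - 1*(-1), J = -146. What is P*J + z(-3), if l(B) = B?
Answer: 2920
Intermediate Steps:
z(I) = 0 (z(I) = -1 + 1 = 0)
P = -20 (P = -5*(-2 + 4)² = -5*2² = -5*4 = -20)
P*J + z(-3) = -20*(-146) + 0 = 2920 + 0 = 2920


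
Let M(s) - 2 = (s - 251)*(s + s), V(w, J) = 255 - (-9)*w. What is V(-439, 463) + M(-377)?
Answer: 469818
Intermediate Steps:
V(w, J) = 255 + 9*w
M(s) = 2 + 2*s*(-251 + s) (M(s) = 2 + (s - 251)*(s + s) = 2 + (-251 + s)*(2*s) = 2 + 2*s*(-251 + s))
V(-439, 463) + M(-377) = (255 + 9*(-439)) + (2 - 502*(-377) + 2*(-377)²) = (255 - 3951) + (2 + 189254 + 2*142129) = -3696 + (2 + 189254 + 284258) = -3696 + 473514 = 469818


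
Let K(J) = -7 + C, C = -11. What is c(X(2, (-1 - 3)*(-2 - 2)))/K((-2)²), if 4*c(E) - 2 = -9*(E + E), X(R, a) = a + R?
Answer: 161/36 ≈ 4.4722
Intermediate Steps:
K(J) = -18 (K(J) = -7 - 11 = -18)
X(R, a) = R + a
c(E) = ½ - 9*E/2 (c(E) = ½ + (-9*(E + E))/4 = ½ + (-18*E)/4 = ½ - 9*E/2)
c(X(2, (-1 - 3)*(-2 - 2)))/K((-2)²) = (½ - 9*(2 + (-1 - 3)*(-2 - 2))/2)/(-18) = (½ - 9*(2 - 4*(-4))/2)*(-1/18) = (½ - 9*(2 + 16)/2)*(-1/18) = (½ - 9/2*18)*(-1/18) = (½ - 81)*(-1/18) = -161/2*(-1/18) = 161/36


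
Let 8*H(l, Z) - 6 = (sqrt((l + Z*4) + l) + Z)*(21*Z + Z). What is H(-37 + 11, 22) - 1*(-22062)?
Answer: 95027/4 ≈ 23757.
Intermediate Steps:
H(l, Z) = 3/4 + 11*Z*(Z + sqrt(2*l + 4*Z))/4 (H(l, Z) = 3/4 + ((sqrt((l + Z*4) + l) + Z)*(21*Z + Z))/8 = 3/4 + ((sqrt((l + 4*Z) + l) + Z)*(22*Z))/8 = 3/4 + ((sqrt(2*l + 4*Z) + Z)*(22*Z))/8 = 3/4 + ((Z + sqrt(2*l + 4*Z))*(22*Z))/8 = 3/4 + (22*Z*(Z + sqrt(2*l + 4*Z)))/8 = 3/4 + 11*Z*(Z + sqrt(2*l + 4*Z))/4)
H(-37 + 11, 22) - 1*(-22062) = (3/4 + (11/4)*22**2 + (11/4)*22*sqrt(2*(-37 + 11) + 4*22)) - 1*(-22062) = (3/4 + (11/4)*484 + (11/4)*22*sqrt(2*(-26) + 88)) + 22062 = (3/4 + 1331 + (11/4)*22*sqrt(-52 + 88)) + 22062 = (3/4 + 1331 + (11/4)*22*sqrt(36)) + 22062 = (3/4 + 1331 + (11/4)*22*6) + 22062 = (3/4 + 1331 + 363) + 22062 = 6779/4 + 22062 = 95027/4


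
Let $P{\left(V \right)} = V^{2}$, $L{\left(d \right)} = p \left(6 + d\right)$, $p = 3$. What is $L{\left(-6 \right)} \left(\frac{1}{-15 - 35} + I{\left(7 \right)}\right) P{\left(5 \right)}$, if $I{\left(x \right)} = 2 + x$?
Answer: $0$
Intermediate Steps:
$L{\left(d \right)} = 18 + 3 d$ ($L{\left(d \right)} = 3 \left(6 + d\right) = 18 + 3 d$)
$L{\left(-6 \right)} \left(\frac{1}{-15 - 35} + I{\left(7 \right)}\right) P{\left(5 \right)} = \left(18 + 3 \left(-6\right)\right) \left(\frac{1}{-15 - 35} + \left(2 + 7\right)\right) 5^{2} = \left(18 - 18\right) \left(\frac{1}{-50} + 9\right) 25 = 0 \left(- \frac{1}{50} + 9\right) 25 = 0 \cdot \frac{449}{50} \cdot 25 = 0 \cdot 25 = 0$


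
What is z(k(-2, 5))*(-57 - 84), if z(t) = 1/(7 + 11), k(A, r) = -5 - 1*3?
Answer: -47/6 ≈ -7.8333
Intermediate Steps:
k(A, r) = -8 (k(A, r) = -5 - 3 = -8)
z(t) = 1/18
z(k(-2, 5))*(-57 - 84) = (-57 - 84)/18 = (1/18)*(-141) = -47/6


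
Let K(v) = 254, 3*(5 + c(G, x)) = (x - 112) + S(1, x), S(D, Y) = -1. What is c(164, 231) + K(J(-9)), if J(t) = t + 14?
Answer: 865/3 ≈ 288.33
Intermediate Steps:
J(t) = 14 + t
c(G, x) = -128/3 + x/3 (c(G, x) = -5 + ((x - 112) - 1)/3 = -5 + ((-112 + x) - 1)/3 = -5 + (-113 + x)/3 = -5 + (-113/3 + x/3) = -128/3 + x/3)
c(164, 231) + K(J(-9)) = (-128/3 + (⅓)*231) + 254 = (-128/3 + 77) + 254 = 103/3 + 254 = 865/3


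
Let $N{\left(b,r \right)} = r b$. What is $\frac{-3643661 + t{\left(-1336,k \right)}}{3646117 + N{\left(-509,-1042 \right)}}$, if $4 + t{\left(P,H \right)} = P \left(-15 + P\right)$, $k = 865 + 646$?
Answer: $- \frac{1838729}{4176495} \approx -0.44026$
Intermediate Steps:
$N{\left(b,r \right)} = b r$
$k = 1511$
$t{\left(P,H \right)} = -4 + P \left(-15 + P\right)$
$\frac{-3643661 + t{\left(-1336,k \right)}}{3646117 + N{\left(-509,-1042 \right)}} = \frac{-3643661 - \left(-20036 - 1784896\right)}{3646117 - -530378} = \frac{-3643661 + \left(-4 + 1784896 + 20040\right)}{3646117 + 530378} = \frac{-3643661 + 1804932}{4176495} = \left(-1838729\right) \frac{1}{4176495} = - \frac{1838729}{4176495}$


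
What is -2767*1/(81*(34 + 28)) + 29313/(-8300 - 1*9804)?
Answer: -3182317/1466424 ≈ -2.1701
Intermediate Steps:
-2767*1/(81*(34 + 28)) + 29313/(-8300 - 1*9804) = -2767/(62*81) + 29313/(-8300 - 9804) = -2767/5022 + 29313/(-18104) = -2767*1/5022 + 29313*(-1/18104) = -2767/5022 - 29313/18104 = -3182317/1466424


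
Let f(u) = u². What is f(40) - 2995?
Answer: -1395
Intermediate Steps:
f(40) - 2995 = 40² - 2995 = 1600 - 2995 = -1395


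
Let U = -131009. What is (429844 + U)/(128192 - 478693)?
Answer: -298835/350501 ≈ -0.85259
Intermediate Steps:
(429844 + U)/(128192 - 478693) = (429844 - 131009)/(128192 - 478693) = 298835/(-350501) = 298835*(-1/350501) = -298835/350501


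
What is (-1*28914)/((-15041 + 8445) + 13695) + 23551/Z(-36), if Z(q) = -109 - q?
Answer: -169299271/518227 ≈ -326.69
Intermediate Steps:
(-1*28914)/((-15041 + 8445) + 13695) + 23551/Z(-36) = (-1*28914)/((-15041 + 8445) + 13695) + 23551/(-109 - 1*(-36)) = -28914/(-6596 + 13695) + 23551/(-109 + 36) = -28914/7099 + 23551/(-73) = -28914*1/7099 + 23551*(-1/73) = -28914/7099 - 23551/73 = -169299271/518227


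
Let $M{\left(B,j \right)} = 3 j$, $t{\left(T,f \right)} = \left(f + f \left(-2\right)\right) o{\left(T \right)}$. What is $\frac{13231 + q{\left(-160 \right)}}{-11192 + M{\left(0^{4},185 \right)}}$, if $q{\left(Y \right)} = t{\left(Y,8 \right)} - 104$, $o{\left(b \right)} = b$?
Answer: $- \frac{14407}{10637} \approx -1.3544$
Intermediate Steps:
$t{\left(T,f \right)} = - T f$ ($t{\left(T,f \right)} = \left(f + f \left(-2\right)\right) T = \left(f - 2 f\right) T = - f T = - T f$)
$q{\left(Y \right)} = -104 - 8 Y$ ($q{\left(Y \right)} = \left(-1\right) Y 8 - 104 = - 8 Y - 104 = -104 - 8 Y$)
$\frac{13231 + q{\left(-160 \right)}}{-11192 + M{\left(0^{4},185 \right)}} = \frac{13231 - -1176}{-11192 + 3 \cdot 185} = \frac{13231 + \left(-104 + 1280\right)}{-11192 + 555} = \frac{13231 + 1176}{-10637} = 14407 \left(- \frac{1}{10637}\right) = - \frac{14407}{10637}$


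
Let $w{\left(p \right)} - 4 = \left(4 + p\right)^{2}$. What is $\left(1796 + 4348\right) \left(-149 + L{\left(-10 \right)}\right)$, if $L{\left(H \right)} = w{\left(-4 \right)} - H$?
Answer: $-829440$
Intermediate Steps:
$w{\left(p \right)} = 4 + \left(4 + p\right)^{2}$
$L{\left(H \right)} = 4 - H$ ($L{\left(H \right)} = \left(4 + \left(4 - 4\right)^{2}\right) - H = \left(4 + 0^{2}\right) - H = \left(4 + 0\right) - H = 4 - H$)
$\left(1796 + 4348\right) \left(-149 + L{\left(-10 \right)}\right) = \left(1796 + 4348\right) \left(-149 + \left(4 - -10\right)\right) = 6144 \left(-149 + \left(4 + 10\right)\right) = 6144 \left(-149 + 14\right) = 6144 \left(-135\right) = -829440$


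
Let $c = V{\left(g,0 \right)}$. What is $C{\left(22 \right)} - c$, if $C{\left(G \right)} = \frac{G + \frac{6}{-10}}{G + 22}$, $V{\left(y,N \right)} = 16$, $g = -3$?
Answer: $- \frac{3413}{220} \approx -15.514$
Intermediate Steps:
$C{\left(G \right)} = \frac{- \frac{3}{5} + G}{22 + G}$ ($C{\left(G \right)} = \frac{G + 6 \left(- \frac{1}{10}\right)}{22 + G} = \frac{G - \frac{3}{5}}{22 + G} = \frac{- \frac{3}{5} + G}{22 + G}$)
$c = 16$
$C{\left(22 \right)} - c = \frac{- \frac{3}{5} + 22}{22 + 22} - 16 = \frac{1}{44} \cdot \frac{107}{5} - 16 = \frac{107}{220} - 16 = - \frac{3413}{220}$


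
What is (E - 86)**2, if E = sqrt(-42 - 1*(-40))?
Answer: (86 - I*sqrt(2))**2 ≈ 7394.0 - 243.24*I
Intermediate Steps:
E = I*sqrt(2) (E = sqrt(-42 + 40) = sqrt(-2) = I*sqrt(2) ≈ 1.4142*I)
(E - 86)**2 = (I*sqrt(2) - 86)**2 = (-86 + I*sqrt(2))**2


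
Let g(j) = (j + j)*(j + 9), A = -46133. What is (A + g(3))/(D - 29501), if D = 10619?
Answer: 46061/18882 ≈ 2.4394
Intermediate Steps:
g(j) = 2*j*(9 + j) (g(j) = (2*j)*(9 + j) = 2*j*(9 + j))
(A + g(3))/(D - 29501) = (-46133 + 2*3*(9 + 3))/(10619 - 29501) = (-46133 + 2*3*12)/(-18882) = (-46133 + 72)*(-1/18882) = -46061*(-1/18882) = 46061/18882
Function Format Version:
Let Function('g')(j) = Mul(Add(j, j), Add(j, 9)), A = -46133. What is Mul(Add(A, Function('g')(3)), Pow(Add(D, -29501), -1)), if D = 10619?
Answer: Rational(46061, 18882) ≈ 2.4394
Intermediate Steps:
Function('g')(j) = Mul(2, j, Add(9, j)) (Function('g')(j) = Mul(Mul(2, j), Add(9, j)) = Mul(2, j, Add(9, j)))
Mul(Add(A, Function('g')(3)), Pow(Add(D, -29501), -1)) = Mul(Add(-46133, Mul(2, 3, Add(9, 3))), Pow(Add(10619, -29501), -1)) = Mul(Add(-46133, Mul(2, 3, 12)), Pow(-18882, -1)) = Mul(Add(-46133, 72), Rational(-1, 18882)) = Mul(-46061, Rational(-1, 18882)) = Rational(46061, 18882)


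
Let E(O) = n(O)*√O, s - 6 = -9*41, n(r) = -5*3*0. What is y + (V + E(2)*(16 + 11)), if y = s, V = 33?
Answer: -330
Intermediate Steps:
n(r) = 0 (n(r) = -15*0 = 0)
s = -363 (s = 6 - 9*41 = 6 - 369 = -363)
y = -363
E(O) = 0 (E(O) = 0*√O = 0)
y + (V + E(2)*(16 + 11)) = -363 + (33 + 0*(16 + 11)) = -363 + (33 + 0*27) = -363 + (33 + 0) = -363 + 33 = -330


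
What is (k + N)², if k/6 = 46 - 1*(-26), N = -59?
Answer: 139129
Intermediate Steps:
k = 432 (k = 6*(46 - 1*(-26)) = 6*(46 + 26) = 6*72 = 432)
(k + N)² = (432 - 59)² = 373² = 139129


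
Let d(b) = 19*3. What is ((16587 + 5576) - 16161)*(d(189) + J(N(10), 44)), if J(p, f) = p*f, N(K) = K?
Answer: 2982994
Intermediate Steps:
d(b) = 57
J(p, f) = f*p
((16587 + 5576) - 16161)*(d(189) + J(N(10), 44)) = ((16587 + 5576) - 16161)*(57 + 44*10) = (22163 - 16161)*(57 + 440) = 6002*497 = 2982994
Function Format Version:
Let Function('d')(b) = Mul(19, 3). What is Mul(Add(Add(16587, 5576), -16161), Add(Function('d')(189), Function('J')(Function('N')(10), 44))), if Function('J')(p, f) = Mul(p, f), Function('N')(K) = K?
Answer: 2982994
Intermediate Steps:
Function('d')(b) = 57
Function('J')(p, f) = Mul(f, p)
Mul(Add(Add(16587, 5576), -16161), Add(Function('d')(189), Function('J')(Function('N')(10), 44))) = Mul(Add(Add(16587, 5576), -16161), Add(57, Mul(44, 10))) = Mul(Add(22163, -16161), Add(57, 440)) = Mul(6002, 497) = 2982994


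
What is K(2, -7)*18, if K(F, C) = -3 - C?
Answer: 72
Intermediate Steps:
K(2, -7)*18 = (-3 - 1*(-7))*18 = (-3 + 7)*18 = 4*18 = 72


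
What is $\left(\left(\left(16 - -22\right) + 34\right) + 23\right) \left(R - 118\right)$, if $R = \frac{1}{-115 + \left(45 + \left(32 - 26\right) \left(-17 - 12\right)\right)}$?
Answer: $- \frac{2735335}{244} \approx -11210.0$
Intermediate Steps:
$R = - \frac{1}{244}$ ($R = \frac{1}{-115 + \left(45 + 6 \left(-29\right)\right)} = \frac{1}{-115 + \left(45 - 174\right)} = \frac{1}{-115 - 129} = \frac{1}{-244} = - \frac{1}{244} \approx -0.0040984$)
$\left(\left(\left(16 - -22\right) + 34\right) + 23\right) \left(R - 118\right) = \left(\left(\left(16 - -22\right) + 34\right) + 23\right) \left(- \frac{1}{244} - 118\right) = \left(\left(\left(16 + 22\right) + 34\right) + 23\right) \left(- \frac{28793}{244}\right) = \left(\left(38 + 34\right) + 23\right) \left(- \frac{28793}{244}\right) = \left(72 + 23\right) \left(- \frac{28793}{244}\right) = 95 \left(- \frac{28793}{244}\right) = - \frac{2735335}{244}$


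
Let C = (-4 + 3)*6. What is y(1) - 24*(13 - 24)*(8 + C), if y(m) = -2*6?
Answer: 516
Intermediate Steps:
C = -6 (C = -1*6 = -6)
y(m) = -12
y(1) - 24*(13 - 24)*(8 + C) = -12 - 24*(13 - 24)*(8 - 6) = -12 - (-264)*2 = -12 - 24*(-22) = -12 + 528 = 516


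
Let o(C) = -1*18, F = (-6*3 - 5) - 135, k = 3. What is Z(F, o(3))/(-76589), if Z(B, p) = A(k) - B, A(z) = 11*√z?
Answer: -158/76589 - 11*√3/76589 ≈ -0.0023117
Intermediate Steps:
F = -158 (F = (-18 - 5) - 135 = -23 - 135 = -158)
o(C) = -18
Z(B, p) = -B + 11*√3 (Z(B, p) = 11*√3 - B = -B + 11*√3)
Z(F, o(3))/(-76589) = (-1*(-158) + 11*√3)/(-76589) = (158 + 11*√3)*(-1/76589) = -158/76589 - 11*√3/76589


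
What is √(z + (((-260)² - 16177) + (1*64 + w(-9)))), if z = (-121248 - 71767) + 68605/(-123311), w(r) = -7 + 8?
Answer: I*√2152011796046122/123311 ≈ 376.2*I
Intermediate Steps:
w(r) = 1
z = -23800941270/123311 (z = -193015 + 68605*(-1/123311) = -193015 - 68605/123311 = -23800941270/123311 ≈ -1.9302e+5)
√(z + (((-260)² - 16177) + (1*64 + w(-9)))) = √(-23800941270/123311 + (((-260)² - 16177) + (1*64 + 1))) = √(-23800941270/123311 + ((67600 - 16177) + (64 + 1))) = √(-23800941270/123311 + (51423 + 65)) = √(-23800941270/123311 + 51488) = √(-17451904502/123311) = I*√2152011796046122/123311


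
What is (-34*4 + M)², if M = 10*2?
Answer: 13456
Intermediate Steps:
M = 20
(-34*4 + M)² = (-34*4 + 20)² = (-136 + 20)² = (-116)² = 13456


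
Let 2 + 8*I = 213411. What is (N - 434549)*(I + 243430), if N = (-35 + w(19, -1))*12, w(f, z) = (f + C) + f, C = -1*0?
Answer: -938916981537/8 ≈ -1.1736e+11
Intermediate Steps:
I = 213409/8 (I = -¼ + (⅛)*213411 = -¼ + 213411/8 = 213409/8 ≈ 26676.)
C = 0
w(f, z) = 2*f (w(f, z) = (f + 0) + f = f + f = 2*f)
N = 36 (N = (-35 + 2*19)*12 = (-35 + 38)*12 = 3*12 = 36)
(N - 434549)*(I + 243430) = (36 - 434549)*(213409/8 + 243430) = -434513*2160849/8 = -938916981537/8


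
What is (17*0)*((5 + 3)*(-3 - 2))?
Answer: 0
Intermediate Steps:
(17*0)*((5 + 3)*(-3 - 2)) = 0*(8*(-5)) = 0*(-40) = 0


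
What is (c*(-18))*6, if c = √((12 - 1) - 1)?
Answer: -108*√10 ≈ -341.53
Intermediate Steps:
c = √10 (c = √(11 - 1) = √10 ≈ 3.1623)
(c*(-18))*6 = (√10*(-18))*6 = -18*√10*6 = -108*√10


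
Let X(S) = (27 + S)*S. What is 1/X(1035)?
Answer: 1/1099170 ≈ 9.0978e-7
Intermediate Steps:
X(S) = S*(27 + S)
1/X(1035) = 1/(1035*(27 + 1035)) = 1/(1035*1062) = 1/1099170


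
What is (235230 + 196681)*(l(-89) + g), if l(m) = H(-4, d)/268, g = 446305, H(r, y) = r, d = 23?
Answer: 12915190171374/67 ≈ 1.9276e+11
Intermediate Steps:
l(m) = -1/67 (l(m) = -4/268 = -4*1/268 = -1/67)
(235230 + 196681)*(l(-89) + g) = (235230 + 196681)*(-1/67 + 446305) = 431911*(29902434/67) = 12915190171374/67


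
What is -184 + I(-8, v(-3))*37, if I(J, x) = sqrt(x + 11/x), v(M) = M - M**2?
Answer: -184 + 37*I*sqrt(465)/6 ≈ -184.0 + 132.98*I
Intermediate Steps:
-184 + I(-8, v(-3))*37 = -184 + sqrt(-3*(1 - 1*(-3)) + 11/((-3*(1 - 1*(-3)))))*37 = -184 + sqrt(-3*(1 + 3) + 11/((-3*(1 + 3))))*37 = -184 + sqrt(-3*4 + 11/((-3*4)))*37 = -184 + sqrt(-12 + 11/(-12))*37 = -184 + sqrt(-12 + 11*(-1/12))*37 = -184 + sqrt(-12 - 11/12)*37 = -184 + sqrt(-155/12)*37 = -184 + (I*sqrt(465)/6)*37 = -184 + 37*I*sqrt(465)/6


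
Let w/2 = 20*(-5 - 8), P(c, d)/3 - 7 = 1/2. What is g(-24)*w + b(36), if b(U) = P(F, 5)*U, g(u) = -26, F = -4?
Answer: 14330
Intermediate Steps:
P(c, d) = 45/2 (P(c, d) = 21 + 3/2 = 45/2)
b(U) = 45*U/2
w = -520 (w = 2*(20*(-5 - 8)) = 2*(20*(-13)) = 2*(-260) = -520)
g(-24)*w + b(36) = -26*(-520) + (45/2)*36 = 13520 + 810 = 14330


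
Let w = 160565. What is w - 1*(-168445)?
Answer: 329010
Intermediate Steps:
w - 1*(-168445) = 160565 - 1*(-168445) = 160565 + 168445 = 329010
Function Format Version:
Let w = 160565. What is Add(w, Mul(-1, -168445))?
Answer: 329010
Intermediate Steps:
Add(w, Mul(-1, -168445)) = Add(160565, Mul(-1, -168445)) = Add(160565, 168445) = 329010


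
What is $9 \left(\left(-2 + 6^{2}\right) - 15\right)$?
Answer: $171$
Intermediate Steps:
$9 \left(\left(-2 + 6^{2}\right) - 15\right) = 9 \left(\left(-2 + 36\right) - 15\right) = 9 \left(34 - 15\right) = 9 \cdot 19 = 171$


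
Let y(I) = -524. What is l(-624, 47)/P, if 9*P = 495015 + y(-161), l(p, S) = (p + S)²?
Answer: 2996361/494491 ≈ 6.0595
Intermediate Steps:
l(p, S) = (S + p)²
P = 494491/9 (P = (495015 - 524)/9 = (⅑)*494491 = 494491/9 ≈ 54943.)
l(-624, 47)/P = (47 - 624)²/(494491/9) = (-577)²*(9/494491) = 332929*(9/494491) = 2996361/494491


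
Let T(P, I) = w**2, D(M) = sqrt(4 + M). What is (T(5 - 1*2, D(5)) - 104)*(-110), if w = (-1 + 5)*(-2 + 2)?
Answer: 11440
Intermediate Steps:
w = 0 (w = 4*0 = 0)
T(P, I) = 0 (T(P, I) = 0**2 = 0)
(T(5 - 1*2, D(5)) - 104)*(-110) = (0 - 104)*(-110) = -104*(-110) = 11440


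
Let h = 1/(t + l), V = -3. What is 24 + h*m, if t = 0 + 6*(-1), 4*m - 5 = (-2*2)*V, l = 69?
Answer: 6065/252 ≈ 24.067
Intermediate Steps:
m = 17/4 (m = 5/4 + (-2*2*(-3))/4 = 5/4 + (-4*(-3))/4 = 5/4 + (¼)*12 = 5/4 + 3 = 17/4 ≈ 4.2500)
t = -6 (t = 0 - 6 = -6)
h = 1/63 (h = 1/(-6 + 69) = 1/63 ≈ 0.015873)
24 + h*m = 24 + (1/63)*(17/4) = 24 + 17/252 = 6065/252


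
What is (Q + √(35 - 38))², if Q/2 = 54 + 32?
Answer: (172 + I*√3)² ≈ 29581.0 + 595.83*I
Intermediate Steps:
Q = 172 (Q = 2*(54 + 32) = 2*86 = 172)
(Q + √(35 - 38))² = (172 + √(35 - 38))² = (172 + √(-3))² = (172 + I*√3)²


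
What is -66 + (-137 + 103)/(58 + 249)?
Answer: -20296/307 ≈ -66.111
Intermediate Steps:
-66 + (-137 + 103)/(58 + 249) = -66 - 34/307 = -20296/307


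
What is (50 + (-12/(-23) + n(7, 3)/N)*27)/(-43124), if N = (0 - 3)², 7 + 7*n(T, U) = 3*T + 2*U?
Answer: -5849/3471482 ≈ -0.0016849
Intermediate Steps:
n(T, U) = -1 + 2*U/7 + 3*T/7 (n(T, U) = -1 + (3*T + 2*U)/7 = -1 + (2*U + 3*T)/7 = -1 + (2*U/7 + 3*T/7) = -1 + 2*U/7 + 3*T/7)
N = 9 (N = (-3)² = 9)
(50 + (-12/(-23) + n(7, 3)/N)*27)/(-43124) = (50 + (-12/(-23) + (-1 + (2/7)*3 + (3/7)*7)/9)*27)/(-43124) = (50 + (-12*(-1/23) + (-1 + 6/7 + 3)*(⅑))*27)*(-1/43124) = (50 + (12/23 + (20/7)*(⅑))*27)*(-1/43124) = (50 + (12/23 + 20/63)*27)*(-1/43124) = (50 + (1216/1449)*27)*(-1/43124) = (50 + 3648/161)*(-1/43124) = (11698/161)*(-1/43124) = -5849/3471482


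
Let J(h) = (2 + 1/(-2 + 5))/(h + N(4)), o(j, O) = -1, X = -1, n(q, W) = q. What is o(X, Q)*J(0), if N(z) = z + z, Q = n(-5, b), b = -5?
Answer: -7/24 ≈ -0.29167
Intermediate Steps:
Q = -5
N(z) = 2*z
J(h) = 7/(3*(8 + h)) (J(h) = (2 + 1/(-2 + 5))/(h + 2*4) = (2 + 1/3)/(h + 8) = (2 + ⅓)/(8 + h) = 7/(3*(8 + h)))
o(X, Q)*J(0) = -7/(3*(8 + 0)) = -7/(3*8) = -1*7/24 = -7/24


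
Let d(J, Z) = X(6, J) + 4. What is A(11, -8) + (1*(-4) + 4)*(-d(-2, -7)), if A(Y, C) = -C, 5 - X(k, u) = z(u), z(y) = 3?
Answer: 8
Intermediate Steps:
X(k, u) = 2 (X(k, u) = 5 - 1*3 = 5 - 3 = 2)
d(J, Z) = 6 (d(J, Z) = 2 + 4 = 6)
A(11, -8) + (1*(-4) + 4)*(-d(-2, -7)) = -1*(-8) + (1*(-4) + 4)*(-1*6) = 8 + (-4 + 4)*(-6) = 8 + 0*(-6) = 8 + 0 = 8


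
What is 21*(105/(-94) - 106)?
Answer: -211449/94 ≈ -2249.5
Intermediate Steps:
21*(105/(-94) - 106) = 21*(105*(-1/94) - 106) = 21*(-105/94 - 106) = 21*(-10069/94) = -211449/94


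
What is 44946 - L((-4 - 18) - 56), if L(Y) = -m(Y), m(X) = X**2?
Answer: 51030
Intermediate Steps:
L(Y) = -Y**2
44946 - L((-4 - 18) - 56) = 44946 - (-1)*((-4 - 18) - 56)**2 = 44946 - (-1)*(-22 - 56)**2 = 44946 - (-1)*(-78)**2 = 44946 - (-1)*6084 = 44946 - 1*(-6084) = 44946 + 6084 = 51030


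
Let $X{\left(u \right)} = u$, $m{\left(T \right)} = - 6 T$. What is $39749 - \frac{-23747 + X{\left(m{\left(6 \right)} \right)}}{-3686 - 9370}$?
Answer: $\frac{30525833}{768} \approx 39747.0$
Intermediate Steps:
$39749 - \frac{-23747 + X{\left(m{\left(6 \right)} \right)}}{-3686 - 9370} = 39749 - \frac{-23747 - 36}{-3686 - 9370} = 39749 - \frac{-23747 - 36}{-13056} = 39749 - \left(-23783\right) \left(- \frac{1}{13056}\right) = 39749 - \frac{1399}{768} = \frac{30525833}{768}$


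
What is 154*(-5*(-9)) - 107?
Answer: 6823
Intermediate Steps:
154*(-5*(-9)) - 107 = 154*45 - 107 = 6930 - 107 = 6823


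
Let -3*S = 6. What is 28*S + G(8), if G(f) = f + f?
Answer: -40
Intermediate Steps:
G(f) = 2*f
S = -2 (S = -⅓*6 = -2)
28*S + G(8) = 28*(-2) + 2*8 = -56 + 16 = -40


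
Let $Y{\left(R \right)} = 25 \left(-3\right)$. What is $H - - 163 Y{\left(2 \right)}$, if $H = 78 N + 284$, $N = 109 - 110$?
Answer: $-12019$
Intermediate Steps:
$N = -1$ ($N = 109 - 110 = -1$)
$H = 206$ ($H = 78 \left(-1\right) + 284 = -78 + 284 = 206$)
$Y{\left(R \right)} = -75$
$H - - 163 Y{\left(2 \right)} = 206 - \left(-163\right) \left(-75\right) = 206 - 12225 = -12019$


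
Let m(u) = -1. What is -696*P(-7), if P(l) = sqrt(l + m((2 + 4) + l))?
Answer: -1392*I*sqrt(2) ≈ -1968.6*I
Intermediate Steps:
P(l) = sqrt(-1 + l) (P(l) = sqrt(l - 1) = sqrt(-1 + l))
-696*P(-7) = -696*sqrt(-1 - 7) = -1392*I*sqrt(2)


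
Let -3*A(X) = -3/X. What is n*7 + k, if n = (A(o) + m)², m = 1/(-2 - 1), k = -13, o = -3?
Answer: -89/9 ≈ -9.8889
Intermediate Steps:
A(X) = 1/X (A(X) = -(-1)/X = 1/X)
m = -⅓ (m = 1/(-3) = -⅓ ≈ -0.33333)
n = 4/9 (n = (1/(-3) - ⅓)² = (-⅓ - ⅓)² = (-⅔)² = 4/9 ≈ 0.44444)
n*7 + k = (4/9)*7 - 13 = 28/9 - 13 = -89/9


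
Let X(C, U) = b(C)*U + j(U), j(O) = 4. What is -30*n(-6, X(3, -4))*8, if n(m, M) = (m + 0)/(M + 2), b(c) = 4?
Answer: -144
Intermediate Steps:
X(C, U) = 4 + 4*U (X(C, U) = 4*U + 4 = 4 + 4*U)
n(m, M) = m/(2 + M)
-30*n(-6, X(3, -4))*8 = -(-180)/(2 + (4 + 4*(-4)))*8 = -(-180)/(2 + (4 - 16))*8 = -(-180)/(2 - 12)*8 = -(-180)/(-10)*8 = -(-180)*(-1)/10*8 = -30*3/5*8 = -18*8 = -144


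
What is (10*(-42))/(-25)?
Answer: 84/5 ≈ 16.800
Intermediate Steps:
(10*(-42))/(-25) = -420*(-1/25) = 84/5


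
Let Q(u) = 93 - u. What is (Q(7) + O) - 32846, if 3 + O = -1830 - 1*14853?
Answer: -49446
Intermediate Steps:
O = -16686 (O = -3 + (-1830 - 1*14853) = -3 + (-1830 - 14853) = -3 - 16683 = -16686)
(Q(7) + O) - 32846 = ((93 - 1*7) - 16686) - 32846 = ((93 - 7) - 16686) - 32846 = (86 - 16686) - 32846 = -16600 - 32846 = -49446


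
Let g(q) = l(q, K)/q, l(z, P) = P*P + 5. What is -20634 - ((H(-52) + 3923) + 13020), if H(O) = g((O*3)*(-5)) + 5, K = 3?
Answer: -14656987/390 ≈ -37582.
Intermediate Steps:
l(z, P) = 5 + P**2 (l(z, P) = P**2 + 5 = 5 + P**2)
g(q) = 14/q (g(q) = (5 + 3**2)/q = (5 + 9)/q = 14/q)
H(O) = 5 - 14/(15*O) (H(O) = 14/(((O*3)*(-5))) + 5 = 14/(((3*O)*(-5))) + 5 = 14/((-15*O)) + 5 = 14*(-1/(15*O)) + 5 = -14/(15*O) + 5 = 5 - 14/(15*O))
-20634 - ((H(-52) + 3923) + 13020) = -20634 - (((5 - 14/15/(-52)) + 3923) + 13020) = -20634 - (((5 - 14/15*(-1/52)) + 3923) + 13020) = -20634 - (((5 + 7/390) + 3923) + 13020) = -20634 - ((1957/390 + 3923) + 13020) = -20634 - (1531927/390 + 13020) = -20634 - 1*6609727/390 = -20634 - 6609727/390 = -14656987/390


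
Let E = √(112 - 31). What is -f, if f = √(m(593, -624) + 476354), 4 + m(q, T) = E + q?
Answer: -2*√119238 ≈ -690.62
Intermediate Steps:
E = 9 (E = √81 = 9)
m(q, T) = 5 + q (m(q, T) = -4 + (9 + q) = 5 + q)
f = 2*√119238 (f = √((5 + 593) + 476354) = √(598 + 476354) = √476952 = 2*√119238 ≈ 690.62)
-f = -2*√119238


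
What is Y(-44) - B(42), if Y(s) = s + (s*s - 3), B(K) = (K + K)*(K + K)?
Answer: -5167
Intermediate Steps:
B(K) = 4*K² (B(K) = (2*K)*(2*K) = 4*K²)
Y(s) = -3 + s + s² (Y(s) = s + (s² - 3) = s + (-3 + s²) = -3 + s + s²)
Y(-44) - B(42) = (-3 - 44 + (-44)²) - 4*42² = (-3 - 44 + 1936) - 4*1764 = 1889 - 1*7056 = 1889 - 7056 = -5167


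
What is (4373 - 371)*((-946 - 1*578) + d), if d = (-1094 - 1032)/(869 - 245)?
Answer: -317859517/52 ≈ -6.1127e+6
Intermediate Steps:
d = -1063/312 (d = -2126/624 = -2126*1/624 = -1063/312 ≈ -3.4071)
(4373 - 371)*((-946 - 1*578) + d) = (4373 - 371)*((-946 - 1*578) - 1063/312) = 4002*((-946 - 578) - 1063/312) = 4002*(-1524 - 1063/312) = 4002*(-476551/312) = -317859517/52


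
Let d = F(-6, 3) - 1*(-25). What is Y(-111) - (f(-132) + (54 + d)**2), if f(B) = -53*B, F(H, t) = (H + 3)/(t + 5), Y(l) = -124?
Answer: -851321/64 ≈ -13302.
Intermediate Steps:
F(H, t) = (3 + H)/(5 + t)
d = 197/8 (d = (3 - 6)/(5 + 3) - 1*(-25) = -3/8 + 25 = 197/8 ≈ 24.625)
Y(-111) - (f(-132) + (54 + d)**2) = -124 - (-53*(-132) + (54 + 197/8)**2) = -124 - (6996 + (629/8)**2) = -124 - (6996 + 395641/64) = -124 - 1*843385/64 = -124 - 843385/64 = -851321/64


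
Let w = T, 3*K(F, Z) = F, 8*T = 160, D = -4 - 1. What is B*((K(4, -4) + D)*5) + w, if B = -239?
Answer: 13205/3 ≈ 4401.7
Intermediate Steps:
D = -5
T = 20 (T = (⅛)*160 = 20)
K(F, Z) = F/3
w = 20
B*((K(4, -4) + D)*5) + w = -239*((⅓)*4 - 5)*5 + 20 = -239*(4/3 - 5)*5 + 20 = -(-2629)*5/3 + 20 = -239*(-55/3) + 20 = 13145/3 + 20 = 13205/3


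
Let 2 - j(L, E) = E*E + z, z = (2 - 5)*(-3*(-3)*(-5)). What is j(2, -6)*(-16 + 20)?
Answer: -676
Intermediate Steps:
z = 135 (z = -27*(-5) = -3*(-45) = 135)
j(L, E) = -133 - E² (j(L, E) = 2 - (E*E + 135) = 2 - (E² + 135) = 2 - (135 + E²) = 2 + (-135 - E²) = -133 - E²)
j(2, -6)*(-16 + 20) = (-133 - 1*(-6)²)*(-16 + 20) = (-133 - 1*36)*4 = (-133 - 36)*4 = -169*4 = -676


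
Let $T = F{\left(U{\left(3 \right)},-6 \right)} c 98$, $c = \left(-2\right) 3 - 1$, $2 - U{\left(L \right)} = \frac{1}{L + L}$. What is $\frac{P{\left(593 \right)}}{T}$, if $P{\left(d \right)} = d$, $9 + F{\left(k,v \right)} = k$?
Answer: $\frac{1779}{14749} \approx 0.12062$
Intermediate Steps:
$U{\left(L \right)} = 2 - \frac{1}{2 L}$ ($U{\left(L \right)} = 2 - \frac{1}{L + L} = 2 - \frac{1}{2 L}$)
$c = -7$ ($c = -6 - 1 = -7$)
$F{\left(k,v \right)} = -9 + k$
$T = \frac{14749}{3}$ ($T = \left(-9 + \left(2 - \frac{1}{2 \cdot 3}\right)\right) \left(-7\right) 98 = \left(-9 + \left(2 - \frac{1}{6}\right)\right) \left(-7\right) 98 = \left(-9 + \frac{11}{6}\right) \left(-7\right) 98 = \left(- \frac{43}{6}\right) \left(-7\right) 98 = \frac{301}{6} \cdot 98 = \frac{14749}{3} \approx 4916.3$)
$\frac{P{\left(593 \right)}}{T} = \frac{593}{\frac{14749}{3}} = 593 \cdot \frac{3}{14749} = \frac{1779}{14749}$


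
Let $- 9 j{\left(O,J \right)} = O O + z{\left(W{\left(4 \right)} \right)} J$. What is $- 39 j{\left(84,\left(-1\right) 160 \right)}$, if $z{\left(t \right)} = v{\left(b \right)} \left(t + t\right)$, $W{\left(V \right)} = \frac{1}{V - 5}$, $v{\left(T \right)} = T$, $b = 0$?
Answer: $30576$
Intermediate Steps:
$W{\left(V \right)} = \frac{1}{-5 + V}$
$z{\left(t \right)} = 0$ ($z{\left(t \right)} = 0 \left(t + t\right) = 0 \cdot 2 t = 0$)
$j{\left(O,J \right)} = - \frac{O^{2}}{9}$ ($j{\left(O,J \right)} = - \frac{O O + 0 J}{9} = - \frac{O^{2} + 0}{9} = - \frac{O^{2}}{9}$)
$- 39 j{\left(84,\left(-1\right) 160 \right)} = - 39 \left(- \frac{84^{2}}{9}\right) = - 39 \left(\left(- \frac{1}{9}\right) 7056\right) = \left(-39\right) \left(-784\right) = 30576$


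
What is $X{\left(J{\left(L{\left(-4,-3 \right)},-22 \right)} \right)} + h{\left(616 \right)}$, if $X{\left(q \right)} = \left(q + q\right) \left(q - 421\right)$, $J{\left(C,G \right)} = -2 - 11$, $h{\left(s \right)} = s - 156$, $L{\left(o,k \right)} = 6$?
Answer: $11744$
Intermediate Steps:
$h{\left(s \right)} = -156 + s$
$J{\left(C,G \right)} = -13$ ($J{\left(C,G \right)} = -2 - 11 = -13$)
$X{\left(q \right)} = 2 q \left(-421 + q\right)$
$X{\left(J{\left(L{\left(-4,-3 \right)},-22 \right)} \right)} + h{\left(616 \right)} = 2 \left(-13\right) \left(-421 - 13\right) + \left(-156 + 616\right) = 2 \left(-13\right) \left(-434\right) + 460 = 11284 + 460 = 11744$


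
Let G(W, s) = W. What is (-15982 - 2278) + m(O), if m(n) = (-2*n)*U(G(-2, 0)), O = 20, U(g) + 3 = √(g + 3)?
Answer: -18180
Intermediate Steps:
U(g) = -3 + √(3 + g) (U(g) = -3 + √(g + 3) = -3 + √(3 + g))
m(n) = 4*n (m(n) = (-2*n)*(-3 + √(3 - 2)) = (-2*n)*(-3 + √1) = (-2*n)*(-3 + 1) = -2*n*(-2) = 4*n)
(-15982 - 2278) + m(O) = (-15982 - 2278) + 4*20 = -18260 + 80 = -18180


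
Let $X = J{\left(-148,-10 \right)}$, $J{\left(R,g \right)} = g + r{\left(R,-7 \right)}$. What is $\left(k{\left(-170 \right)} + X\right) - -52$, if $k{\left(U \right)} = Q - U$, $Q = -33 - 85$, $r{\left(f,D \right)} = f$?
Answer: $-54$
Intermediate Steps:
$J{\left(R,g \right)} = R + g$ ($J{\left(R,g \right)} = g + R = R + g$)
$Q = -118$ ($Q = -33 - 85 = -118$)
$X = -158$ ($X = -148 - 10 = -158$)
$k{\left(U \right)} = -118 - U$
$\left(k{\left(-170 \right)} + X\right) - -52 = \left(\left(-118 - -170\right) - 158\right) - -52 = \left(\left(-118 + 170\right) - 158\right) + 52 = \left(52 - 158\right) + 52 = -106 + 52 = -54$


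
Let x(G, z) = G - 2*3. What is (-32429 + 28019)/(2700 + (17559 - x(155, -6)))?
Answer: -441/2011 ≈ -0.21929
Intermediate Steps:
x(G, z) = -6 + G (x(G, z) = G - 6 = -6 + G)
(-32429 + 28019)/(2700 + (17559 - x(155, -6))) = (-32429 + 28019)/(2700 + (17559 - (-6 + 155))) = -4410/(2700 + (17559 - 1*149)) = -4410/(2700 + (17559 - 149)) = -4410/(2700 + 17410) = -4410/20110 = -4410*1/20110 = -441/2011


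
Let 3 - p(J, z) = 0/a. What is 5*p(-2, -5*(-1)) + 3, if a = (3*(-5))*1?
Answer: 18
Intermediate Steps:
a = -15 (a = -15*1 = -15)
p(J, z) = 3 (p(J, z) = 3 - 0/(-15) = 3 - 0*(-1)/15 = 3 - 1*0 = 3 + 0 = 3)
5*p(-2, -5*(-1)) + 3 = 5*3 + 3 = 15 + 3 = 18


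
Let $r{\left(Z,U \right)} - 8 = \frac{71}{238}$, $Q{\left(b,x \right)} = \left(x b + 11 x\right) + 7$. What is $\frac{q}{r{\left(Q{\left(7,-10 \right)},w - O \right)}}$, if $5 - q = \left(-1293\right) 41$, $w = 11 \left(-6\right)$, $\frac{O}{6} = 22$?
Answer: $\frac{12618284}{1975} \approx 6389.0$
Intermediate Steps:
$Q{\left(b,x \right)} = 7 + 11 x + b x$ ($Q{\left(b,x \right)} = \left(b x + 11 x\right) + 7 = \left(11 x + b x\right) + 7 = 7 + 11 x + b x$)
$O = 132$ ($O = 6 \cdot 22 = 132$)
$w = -66$
$r{\left(Z,U \right)} = \frac{1975}{238}$ ($r{\left(Z,U \right)} = 8 + \frac{71}{238} = \frac{1975}{238}$)
$q = 53018$ ($q = 5 - \left(-1293\right) 41 = 5 - -53013 = 5 + 53013 = 53018$)
$\frac{q}{r{\left(Q{\left(7,-10 \right)},w - O \right)}} = \frac{53018}{\frac{1975}{238}} = 53018 \cdot \frac{238}{1975} = \frac{12618284}{1975}$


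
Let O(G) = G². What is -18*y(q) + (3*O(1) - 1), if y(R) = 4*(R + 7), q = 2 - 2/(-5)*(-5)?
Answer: -502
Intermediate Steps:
q = 0 (q = 2 - 2*(-⅕)*(-5) = 2 + (⅖)*(-5) = 2 - 2 = 0)
y(R) = 28 + 4*R (y(R) = 4*(7 + R) = 28 + 4*R)
-18*y(q) + (3*O(1) - 1) = -18*(28 + 4*0) + (3*1² - 1) = -18*(28 + 0) + (3*1 - 1) = -18*28 + (3 - 1) = -504 + 2 = -502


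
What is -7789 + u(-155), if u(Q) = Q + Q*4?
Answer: -8564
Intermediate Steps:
u(Q) = 5*Q (u(Q) = Q + 4*Q = 5*Q)
-7789 + u(-155) = -7789 + 5*(-155) = -7789 - 775 = -8564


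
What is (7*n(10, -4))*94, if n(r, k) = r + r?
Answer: 13160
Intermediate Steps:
n(r, k) = 2*r
(7*n(10, -4))*94 = (7*(2*10))*94 = (7*20)*94 = 140*94 = 13160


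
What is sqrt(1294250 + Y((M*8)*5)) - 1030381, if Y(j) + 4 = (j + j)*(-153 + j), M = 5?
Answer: -1030381 + 3*sqrt(145894) ≈ -1.0292e+6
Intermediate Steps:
Y(j) = -4 + 2*j*(-153 + j) (Y(j) = -4 + (j + j)*(-153 + j) = -4 + (2*j)*(-153 + j) = -4 + 2*j*(-153 + j))
sqrt(1294250 + Y((M*8)*5)) - 1030381 = sqrt(1294250 + (-4 - 306*5*8*5 + 2*((5*8)*5)**2)) - 1030381 = sqrt(1294250 + (-4 - 12240*5 + 2*(40*5)**2)) - 1030381 = sqrt(1294250 + (-4 - 306*200 + 2*200**2)) - 1030381 = sqrt(1294250 + (-4 - 61200 + 2*40000)) - 1030381 = sqrt(1294250 + (-4 - 61200 + 80000)) - 1030381 = sqrt(1294250 + 18796) - 1030381 = sqrt(1313046) - 1030381 = 3*sqrt(145894) - 1030381 = -1030381 + 3*sqrt(145894)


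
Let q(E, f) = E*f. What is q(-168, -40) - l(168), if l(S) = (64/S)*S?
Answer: 6656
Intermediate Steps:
l(S) = 64
q(-168, -40) - l(168) = -168*(-40) - 1*64 = 6720 - 64 = 6656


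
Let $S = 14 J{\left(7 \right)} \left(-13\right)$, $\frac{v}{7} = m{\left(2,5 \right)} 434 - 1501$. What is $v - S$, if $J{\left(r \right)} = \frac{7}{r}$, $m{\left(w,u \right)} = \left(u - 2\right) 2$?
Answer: $7903$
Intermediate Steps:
$m{\left(w,u \right)} = -4 + 2 u$ ($m{\left(w,u \right)} = \left(-2 + u\right) 2 = -4 + 2 u$)
$v = 7721$ ($v = 7 \left(\left(-4 + 2 \cdot 5\right) 434 - 1501\right) = 7 \left(\left(-4 + 10\right) 434 - 1501\right) = 7 \left(6 \cdot 434 - 1501\right) = 7 \left(2604 - 1501\right) = 7 \cdot 1103 = 7721$)
$S = -182$ ($S = 14 \cdot \frac{7}{7} \left(-13\right) = 14 \cdot 7 \cdot \frac{1}{7} \left(-13\right) = 14 \cdot 1 \left(-13\right) = 14 \left(-13\right) = -182$)
$v - S = 7721 - -182 = 7721 + 182 = 7903$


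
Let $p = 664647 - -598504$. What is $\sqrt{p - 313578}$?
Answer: $\sqrt{949573} \approx 974.46$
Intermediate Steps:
$p = 1263151$ ($p = 664647 + 598504 = 1263151$)
$\sqrt{p - 313578} = \sqrt{1263151 - 313578} = \sqrt{949573}$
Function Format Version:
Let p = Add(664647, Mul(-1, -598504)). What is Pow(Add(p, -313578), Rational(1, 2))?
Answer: Pow(949573, Rational(1, 2)) ≈ 974.46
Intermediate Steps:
p = 1263151 (p = Add(664647, 598504) = 1263151)
Pow(Add(p, -313578), Rational(1, 2)) = Pow(Add(1263151, -313578), Rational(1, 2)) = Pow(949573, Rational(1, 2))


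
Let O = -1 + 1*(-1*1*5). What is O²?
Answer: 36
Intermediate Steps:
O = -6 (O = -1 + 1*(-1*5) = -1 + 1*(-5) = -1 - 5 = -6)
O² = (-6)² = 36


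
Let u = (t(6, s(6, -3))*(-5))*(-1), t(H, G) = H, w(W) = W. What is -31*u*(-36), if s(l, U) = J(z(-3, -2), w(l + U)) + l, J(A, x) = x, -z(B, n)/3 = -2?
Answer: 33480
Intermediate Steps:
z(B, n) = 6 (z(B, n) = -3*(-2) = 6)
s(l, U) = U + 2*l (s(l, U) = (l + U) + l = (U + l) + l = U + 2*l)
u = 30 (u = (6*(-5))*(-1) = -30*(-1) = 30)
-31*u*(-36) = -31*30*(-36) = -930*(-36) = 33480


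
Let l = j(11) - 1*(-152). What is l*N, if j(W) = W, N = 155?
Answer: 25265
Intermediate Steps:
l = 163 (l = 11 - 1*(-152) = 11 + 152 = 163)
l*N = 163*155 = 25265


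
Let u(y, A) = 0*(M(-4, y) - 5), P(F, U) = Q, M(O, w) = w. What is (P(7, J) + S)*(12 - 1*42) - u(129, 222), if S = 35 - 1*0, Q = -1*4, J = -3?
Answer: -930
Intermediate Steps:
Q = -4
P(F, U) = -4
u(y, A) = 0 (u(y, A) = 0*(y - 5) = 0*(-5 + y) = 0)
S = 35 (S = 35 + 0 = 35)
(P(7, J) + S)*(12 - 1*42) - u(129, 222) = (-4 + 35)*(12 - 1*42) - 1*0 = 31*(12 - 42) + 0 = 31*(-30) + 0 = -930 + 0 = -930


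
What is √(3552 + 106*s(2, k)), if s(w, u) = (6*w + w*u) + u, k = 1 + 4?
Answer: √6414 ≈ 80.087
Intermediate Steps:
k = 5
s(w, u) = u + 6*w + u*w (s(w, u) = (6*w + u*w) + u = u + 6*w + u*w)
√(3552 + 106*s(2, k)) = √(3552 + 106*(5 + 6*2 + 5*2)) = √(3552 + 106*(5 + 12 + 10)) = √(3552 + 106*27) = √(3552 + 2862) = √6414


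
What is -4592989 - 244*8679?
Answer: -6710665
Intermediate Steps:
-4592989 - 244*8679 = -4592989 - 1*2117676 = -4592989 - 2117676 = -6710665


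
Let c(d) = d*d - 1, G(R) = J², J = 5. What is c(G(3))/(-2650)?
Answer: -312/1325 ≈ -0.23547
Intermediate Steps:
G(R) = 25 (G(R) = 5² = 25)
c(d) = -1 + d² (c(d) = d² - 1 = -1 + d²)
c(G(3))/(-2650) = (-1 + 25²)/(-2650) = (-1 + 625)*(-1/2650) = 624*(-1/2650) = -312/1325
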